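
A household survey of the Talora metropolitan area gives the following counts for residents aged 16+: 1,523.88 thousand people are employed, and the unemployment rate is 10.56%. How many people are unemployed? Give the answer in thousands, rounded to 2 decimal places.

About 179.92 thousand are unemployed.

Let U be the number unemployed. The labor force is E + U, and U/(E+U) = 0.1056.
So U = 0.1056 × 1,523.88 / (1 − 0.1056) = 160.9217 / 0.8944 ≈ 179.92 thousand.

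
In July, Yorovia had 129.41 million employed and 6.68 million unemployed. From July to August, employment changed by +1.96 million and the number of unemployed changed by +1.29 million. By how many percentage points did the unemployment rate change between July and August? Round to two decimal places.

The unemployment rate changed by +0.81 percentage points.

July: labor force = 129.41 + 6.68 = 136.09; u = 6.68/136.09 = 4.91%.
August: labor force = 131.37 + 7.97 = 139.34; u = 7.97/139.34 = 5.72%.
Change = 5.72% − 4.91% = +0.81 pp.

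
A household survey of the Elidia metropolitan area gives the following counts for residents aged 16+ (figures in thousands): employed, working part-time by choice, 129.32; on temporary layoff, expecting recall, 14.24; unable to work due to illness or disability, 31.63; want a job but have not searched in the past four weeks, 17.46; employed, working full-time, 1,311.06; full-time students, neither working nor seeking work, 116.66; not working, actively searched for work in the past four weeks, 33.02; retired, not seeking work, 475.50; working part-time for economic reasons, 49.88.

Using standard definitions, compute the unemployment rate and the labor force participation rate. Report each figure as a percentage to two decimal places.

Employed = 129.32 + 1,311.06 + 49.88 = 1,490.26 thousand (anyone who worked, including part-time for economic reasons, counts as employed).
Unemployed = 14.24 + 33.02 = 47.26 thousand (jobless and actively searching, or on temporary layoff).
Labor force = 1,490.26 + 47.26 = 1,537.52 thousand.
Not in labor force = 31.63 + 17.46 + 116.66 + 475.50 = 641.25 thousand (those not working and not actively searching are outside the labor force — including those who want a job but have given up searching).
Civilian working-age population = 1,537.52 + 641.25 = 2,178.77 thousand.
Unemployment rate = 47.26 / 1,537.52 = 3.07%.
Labor force participation rate = 1,537.52 / 2,178.77 = 70.57%.

Unemployment rate ≈ 3.07%; labor force participation rate ≈ 70.57%.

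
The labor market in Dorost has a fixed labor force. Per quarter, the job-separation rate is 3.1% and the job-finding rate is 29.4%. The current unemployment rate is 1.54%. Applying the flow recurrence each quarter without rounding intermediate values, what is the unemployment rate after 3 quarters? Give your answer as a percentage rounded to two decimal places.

With a fixed labor force, u_{t+1} = u_t + s·(1−u_t) − f·u_t = u_t·(1−s−f) + s.
Here 1−s−f = 0.675 and s = 0.031.
u_1 = 0.015400 × 0.675 + 0.031 = 0.041395.
u_2 = 0.041395 × 0.675 + 0.031 = 0.058942.
u_3 = 0.058942 × 0.675 + 0.031 = 0.070786.

Unemployment rate after three quarters ≈ 7.08%.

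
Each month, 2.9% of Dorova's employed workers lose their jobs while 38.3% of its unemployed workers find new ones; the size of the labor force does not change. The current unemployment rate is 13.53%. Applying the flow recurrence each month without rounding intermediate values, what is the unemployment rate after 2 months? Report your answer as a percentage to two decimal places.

Unemployment rate after two months ≈ 9.28%.

With a fixed labor force, u_{t+1} = u_t + s·(1−u_t) − f·u_t = u_t·(1−s−f) + s.
Here 1−s−f = 0.588 and s = 0.029.
u_1 = 0.135300 × 0.588 + 0.029 = 0.108556.
u_2 = 0.108556 × 0.588 + 0.029 = 0.092831.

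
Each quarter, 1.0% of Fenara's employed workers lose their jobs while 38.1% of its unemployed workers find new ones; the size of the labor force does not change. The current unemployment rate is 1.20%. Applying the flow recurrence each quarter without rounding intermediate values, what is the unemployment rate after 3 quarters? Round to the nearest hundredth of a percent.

With a fixed labor force, u_{t+1} = u_t + s·(1−u_t) − f·u_t = u_t·(1−s−f) + s.
Here 1−s−f = 0.609 and s = 0.010.
u_1 = 0.012000 × 0.609 + 0.010 = 0.017308.
u_2 = 0.017308 × 0.609 + 0.010 = 0.020541.
u_3 = 0.020541 × 0.609 + 0.010 = 0.022509.

Unemployment rate after three quarters ≈ 2.25%.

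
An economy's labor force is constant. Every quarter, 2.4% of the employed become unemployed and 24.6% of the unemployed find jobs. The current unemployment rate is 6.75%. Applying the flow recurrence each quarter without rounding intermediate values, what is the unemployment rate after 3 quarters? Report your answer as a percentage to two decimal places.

Unemployment rate after three quarters ≈ 8.06%.

With a fixed labor force, u_{t+1} = u_t + s·(1−u_t) − f·u_t = u_t·(1−s−f) + s.
Here 1−s−f = 0.730 and s = 0.024.
u_1 = 0.067500 × 0.730 + 0.024 = 0.073275.
u_2 = 0.073275 × 0.730 + 0.024 = 0.077491.
u_3 = 0.077491 × 0.730 + 0.024 = 0.080568.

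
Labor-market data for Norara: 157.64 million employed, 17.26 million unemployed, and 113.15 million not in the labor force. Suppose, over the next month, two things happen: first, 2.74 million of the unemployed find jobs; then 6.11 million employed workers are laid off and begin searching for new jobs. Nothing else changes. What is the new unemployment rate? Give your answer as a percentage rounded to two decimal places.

New unemployment rate ≈ 11.80%.

Initially, labor force = 157.64 + 17.26 = 174.90 million, so u = 17.26/174.90 = 9.87%.
After the first change, unemployed falls and employed rises by 2.74; labor force unchanged → E = 160.38, U = 14.52, labor force = 174.90 million.
After the second change, employed falls and unemployed rises by 6.11; labor force unchanged → E = 154.27, U = 20.63, labor force = 174.90 million.
New unemployment rate = 20.63 / 174.90 = 11.80%.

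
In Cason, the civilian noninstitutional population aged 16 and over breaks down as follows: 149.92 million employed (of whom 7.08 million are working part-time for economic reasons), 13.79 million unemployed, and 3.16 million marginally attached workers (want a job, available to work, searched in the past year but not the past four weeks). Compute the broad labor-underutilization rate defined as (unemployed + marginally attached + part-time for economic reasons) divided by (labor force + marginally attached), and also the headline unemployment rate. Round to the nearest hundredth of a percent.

Labor force = 149.92 + 13.79 = 163.71 million.
Numerator = 13.79 + 3.16 + 7.08 = 24.03 million.
Denominator = 163.71 + 3.16 = 166.87 million.
Broad rate = 24.03 / 166.87 = 14.40%.
Headline unemployment rate = 13.79 / 163.71 = 8.42%.

Broad underutilization rate ≈ 14.40%; headline unemployment rate ≈ 8.42%.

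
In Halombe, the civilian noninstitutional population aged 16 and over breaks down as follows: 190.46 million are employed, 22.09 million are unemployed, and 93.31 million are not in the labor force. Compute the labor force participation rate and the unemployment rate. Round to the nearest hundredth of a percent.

Labor force participation rate ≈ 69.49%; unemployment rate ≈ 10.39%.

Labor force = employed + unemployed = 190.46 + 22.09 = 212.55 million.
Working-age population = 212.55 + 93.31 = 305.86 million.
Unemployment rate = 22.09 / 212.55 = 10.39%.
Labor force participation rate = 212.55 / 305.86 = 69.49%.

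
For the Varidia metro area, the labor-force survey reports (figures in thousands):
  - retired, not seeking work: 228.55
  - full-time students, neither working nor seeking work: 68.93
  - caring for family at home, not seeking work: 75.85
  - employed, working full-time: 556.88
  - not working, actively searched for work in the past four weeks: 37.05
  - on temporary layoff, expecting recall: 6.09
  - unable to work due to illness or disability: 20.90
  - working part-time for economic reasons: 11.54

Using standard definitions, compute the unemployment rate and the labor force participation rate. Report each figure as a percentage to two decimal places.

Unemployment rate ≈ 7.05%; labor force participation rate ≈ 60.80%.

Employed = 556.88 + 11.54 = 568.42 thousand (anyone who worked, including part-time for economic reasons, counts as employed).
Unemployed = 37.05 + 6.09 = 43.14 thousand (jobless and actively searching, or on temporary layoff).
Labor force = 568.42 + 43.14 = 611.56 thousand.
Not in labor force = 228.55 + 68.93 + 75.85 + 20.90 = 394.23 thousand (those not working and not actively searching are outside the labor force).
Civilian working-age population = 611.56 + 394.23 = 1,005.79 thousand.
Unemployment rate = 43.14 / 611.56 = 7.05%.
Labor force participation rate = 611.56 / 1,005.79 = 60.80%.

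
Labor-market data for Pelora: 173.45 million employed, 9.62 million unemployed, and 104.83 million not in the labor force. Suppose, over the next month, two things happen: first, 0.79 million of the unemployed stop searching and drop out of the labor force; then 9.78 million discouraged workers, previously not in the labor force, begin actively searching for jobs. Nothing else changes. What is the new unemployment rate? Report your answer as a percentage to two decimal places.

Initially, labor force = 173.45 + 9.62 = 183.07 million, so u = 9.62/183.07 = 5.25%.
After the first change, unemployed and labor force both fall by 0.79 → E = 173.45, U = 8.83, labor force = 182.28 million.
After the second change, unemployed and labor force both rise by 9.78 → E = 173.45, U = 18.61, labor force = 192.06 million.
New unemployment rate = 18.61 / 192.06 = 9.69%.

New unemployment rate ≈ 9.69%.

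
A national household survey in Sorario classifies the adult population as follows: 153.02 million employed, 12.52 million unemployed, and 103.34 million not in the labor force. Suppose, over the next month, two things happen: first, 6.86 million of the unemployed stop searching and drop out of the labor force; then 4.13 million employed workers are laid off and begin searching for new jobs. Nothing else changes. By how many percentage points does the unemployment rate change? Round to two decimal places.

The unemployment rate changes by −1.39 percentage points.

Initially, labor force = 153.02 + 12.52 = 165.54 million, so u = 12.52/165.54 = 7.56%.
After the first change, unemployed and labor force both fall by 6.86 → E = 153.02, U = 5.66, labor force = 158.68 million.
After the second change, employed falls and unemployed rises by 4.13; labor force unchanged → E = 148.89, U = 9.79, labor force = 158.68 million.
New unemployment rate = 9.79 / 158.68 = 6.17%.
Change = 6.17% − 7.56% = −1.39 percentage points.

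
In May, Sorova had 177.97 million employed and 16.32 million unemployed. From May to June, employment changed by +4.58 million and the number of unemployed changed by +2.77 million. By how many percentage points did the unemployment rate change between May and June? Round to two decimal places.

May: labor force = 177.97 + 16.32 = 194.29; u = 16.32/194.29 = 8.40%.
June: labor force = 182.55 + 19.09 = 201.64; u = 19.09/201.64 = 9.47%.
Change = 9.47% − 8.40% = +1.07 pp.

The unemployment rate changed by +1.07 percentage points.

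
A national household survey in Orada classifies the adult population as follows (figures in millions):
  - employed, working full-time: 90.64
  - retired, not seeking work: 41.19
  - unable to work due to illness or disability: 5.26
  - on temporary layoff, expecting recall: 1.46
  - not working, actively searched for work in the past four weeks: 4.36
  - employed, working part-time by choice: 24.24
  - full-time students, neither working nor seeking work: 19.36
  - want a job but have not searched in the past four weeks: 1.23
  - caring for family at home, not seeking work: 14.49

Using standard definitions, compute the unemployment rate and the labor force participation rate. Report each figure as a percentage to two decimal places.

Employed = 90.64 + 24.24 = 114.88 million.
Unemployed = 1.46 + 4.36 = 5.82 million (jobless and actively searching, or on temporary layoff).
Labor force = 114.88 + 5.82 = 120.70 million.
Not in labor force = 41.19 + 5.26 + 19.36 + 1.23 + 14.49 = 81.53 million (those not working and not actively searching are outside the labor force — including those who want a job but have given up searching).
Civilian working-age population = 120.70 + 81.53 = 202.23 million.
Unemployment rate = 5.82 / 120.70 = 4.82%.
Labor force participation rate = 120.70 / 202.23 = 59.68%.

Unemployment rate ≈ 4.82%; labor force participation rate ≈ 59.68%.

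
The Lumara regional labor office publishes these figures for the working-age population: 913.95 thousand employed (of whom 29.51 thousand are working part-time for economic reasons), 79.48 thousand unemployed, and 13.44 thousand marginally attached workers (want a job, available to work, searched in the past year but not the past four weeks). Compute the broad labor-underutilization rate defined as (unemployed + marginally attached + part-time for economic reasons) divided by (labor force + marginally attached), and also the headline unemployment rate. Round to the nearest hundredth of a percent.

Broad underutilization rate ≈ 12.16%; headline unemployment rate ≈ 8.00%.

Labor force = 913.95 + 79.48 = 993.43 thousand.
Numerator = 79.48 + 13.44 + 29.51 = 122.43 thousand.
Denominator = 993.43 + 13.44 = 1,006.87 thousand.
Broad rate = 122.43 / 1,006.87 = 12.16%.
Headline unemployment rate = 79.48 / 993.43 = 8.00%.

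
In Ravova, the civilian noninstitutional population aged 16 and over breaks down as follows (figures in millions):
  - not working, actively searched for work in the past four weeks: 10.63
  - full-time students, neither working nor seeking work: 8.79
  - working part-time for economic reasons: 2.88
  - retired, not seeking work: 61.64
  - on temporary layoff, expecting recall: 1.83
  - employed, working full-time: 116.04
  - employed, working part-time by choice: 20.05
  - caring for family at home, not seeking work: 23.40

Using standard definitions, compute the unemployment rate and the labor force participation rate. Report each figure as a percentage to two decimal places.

Employed = 2.88 + 116.04 + 20.05 = 138.97 million (anyone who worked, including part-time for economic reasons, counts as employed).
Unemployed = 10.63 + 1.83 = 12.46 million (jobless and actively searching, or on temporary layoff).
Labor force = 138.97 + 12.46 = 151.43 million.
Not in labor force = 8.79 + 61.64 + 23.40 = 93.83 million (those not working and not actively searching are outside the labor force).
Civilian working-age population = 151.43 + 93.83 = 245.26 million.
Unemployment rate = 12.46 / 151.43 = 8.23%.
Labor force participation rate = 151.43 / 245.26 = 61.74%.

Unemployment rate ≈ 8.23%; labor force participation rate ≈ 61.74%.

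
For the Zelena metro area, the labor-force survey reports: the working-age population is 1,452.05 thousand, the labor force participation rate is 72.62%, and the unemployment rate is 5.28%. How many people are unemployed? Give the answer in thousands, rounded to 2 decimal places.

Labor force = 0.7262 × 1,452.05 = 1,054.48 thousand.
Unemployed = 0.0528 × 1,054.48 ≈ 55.68 thousand.

About 55.68 thousand are unemployed.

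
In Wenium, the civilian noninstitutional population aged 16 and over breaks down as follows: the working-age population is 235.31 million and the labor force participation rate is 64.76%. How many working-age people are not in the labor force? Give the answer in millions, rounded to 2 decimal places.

Share not in the labor force = 1 − 0.6476 = 0.3524.
Not in labor force = 0.3524 × 235.31 ≈ 82.92 million.

About 82.92 million are not in the labor force.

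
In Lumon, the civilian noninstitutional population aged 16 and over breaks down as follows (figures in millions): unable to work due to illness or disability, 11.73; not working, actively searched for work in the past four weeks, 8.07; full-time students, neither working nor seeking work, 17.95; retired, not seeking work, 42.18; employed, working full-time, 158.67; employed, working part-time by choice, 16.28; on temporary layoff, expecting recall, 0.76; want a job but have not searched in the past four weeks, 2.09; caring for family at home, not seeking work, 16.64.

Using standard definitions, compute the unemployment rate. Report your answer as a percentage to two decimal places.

Unemployment rate ≈ 4.80%.

Employed = 158.67 + 16.28 = 174.95 million.
Unemployed = 8.07 + 0.76 = 8.83 million (jobless and actively searching, or on temporary layoff).
Labor force = 174.95 + 8.83 = 183.78 million.
Unemployment rate = 8.83 / 183.78 = 4.80%.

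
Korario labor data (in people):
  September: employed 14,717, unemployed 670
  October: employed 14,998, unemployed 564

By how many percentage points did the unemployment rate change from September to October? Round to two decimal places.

The unemployment rate changed by −0.73 percentage points.

September: labor force = 14,717 + 670 = 15,387; u = 670/15,387 = 4.35%.
October: labor force = 14,998 + 564 = 15,562; u = 564/15,562 = 3.62%.
Change = 3.62% − 4.35% = −0.73 pp.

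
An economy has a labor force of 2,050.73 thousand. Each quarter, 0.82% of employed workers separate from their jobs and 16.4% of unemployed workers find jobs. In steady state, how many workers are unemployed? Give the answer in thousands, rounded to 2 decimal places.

About 97.65 thousand are unemployed in steady state.

Steady-state unemployment rate u* = s/(s+f) = 0.82/(0.82+16.4) = 0.047619.
Unemployed = u* × labor force = 0.047619 × 2,050.73 ≈ 97.65 thousand.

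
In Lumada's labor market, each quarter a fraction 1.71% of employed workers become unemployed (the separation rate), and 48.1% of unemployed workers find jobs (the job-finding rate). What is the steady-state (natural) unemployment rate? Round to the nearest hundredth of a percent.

Steady-state unemployment rate ≈ 3.43%.

At steady state the flows balance: s·E = f·U, so U/(E+U) = s/(s+f).
u* = 1.71 / (1.71 + 48.1) = 1.71 / 49.81 = 3.43%.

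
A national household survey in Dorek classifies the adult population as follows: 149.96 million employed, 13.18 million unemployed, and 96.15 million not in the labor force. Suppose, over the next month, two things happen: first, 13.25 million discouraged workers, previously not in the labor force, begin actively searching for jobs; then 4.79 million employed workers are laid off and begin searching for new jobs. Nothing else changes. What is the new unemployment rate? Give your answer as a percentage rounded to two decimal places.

New unemployment rate ≈ 17.70%.

Initially, labor force = 149.96 + 13.18 = 163.14 million, so u = 13.18/163.14 = 8.08%.
After the first change, unemployed and labor force both rise by 13.25 → E = 149.96, U = 26.43, labor force = 176.39 million.
After the second change, employed falls and unemployed rises by 4.79; labor force unchanged → E = 145.17, U = 31.22, labor force = 176.39 million.
New unemployment rate = 31.22 / 176.39 = 17.70%.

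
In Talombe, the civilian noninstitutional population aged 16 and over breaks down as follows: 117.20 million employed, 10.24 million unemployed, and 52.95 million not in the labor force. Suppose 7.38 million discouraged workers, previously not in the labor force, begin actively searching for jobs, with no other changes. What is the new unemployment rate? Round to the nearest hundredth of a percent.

Initially, labor force = 117.20 + 10.24 = 127.44 million, so u = 10.24/127.44 = 8.04%.
After the change, unemployed and labor force both rise by 7.38 → E = 117.20, U = 17.62, labor force = 134.82 million.
New unemployment rate = 17.62 / 134.82 = 13.07%.

New unemployment rate ≈ 13.07%.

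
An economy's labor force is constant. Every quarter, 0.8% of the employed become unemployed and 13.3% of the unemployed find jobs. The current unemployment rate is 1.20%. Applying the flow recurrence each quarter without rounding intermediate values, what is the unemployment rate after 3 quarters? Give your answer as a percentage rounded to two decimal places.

With a fixed labor force, u_{t+1} = u_t + s·(1−u_t) − f·u_t = u_t·(1−s−f) + s.
Here 1−s−f = 0.859 and s = 0.008.
u_1 = 0.012000 × 0.859 + 0.008 = 0.018308.
u_2 = 0.018308 × 0.859 + 0.008 = 0.023727.
u_3 = 0.023727 × 0.859 + 0.008 = 0.028381.

Unemployment rate after three quarters ≈ 2.84%.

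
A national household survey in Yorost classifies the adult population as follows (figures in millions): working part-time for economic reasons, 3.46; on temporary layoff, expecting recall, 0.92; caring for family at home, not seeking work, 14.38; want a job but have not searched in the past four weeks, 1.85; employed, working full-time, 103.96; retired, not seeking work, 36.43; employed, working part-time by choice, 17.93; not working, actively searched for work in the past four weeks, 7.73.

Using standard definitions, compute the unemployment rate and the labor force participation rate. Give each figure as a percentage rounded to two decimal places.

Unemployment rate ≈ 6.46%; labor force participation rate ≈ 71.79%.

Employed = 3.46 + 103.96 + 17.93 = 125.35 million (anyone who worked, including part-time for economic reasons, counts as employed).
Unemployed = 0.92 + 7.73 = 8.65 million (jobless and actively searching, or on temporary layoff).
Labor force = 125.35 + 8.65 = 134.00 million.
Not in labor force = 14.38 + 1.85 + 36.43 = 52.66 million (those not working and not actively searching are outside the labor force — including those who want a job but have given up searching).
Civilian working-age population = 134.00 + 52.66 = 186.66 million.
Unemployment rate = 8.65 / 134.00 = 6.46%.
Labor force participation rate = 134.00 / 186.66 = 71.79%.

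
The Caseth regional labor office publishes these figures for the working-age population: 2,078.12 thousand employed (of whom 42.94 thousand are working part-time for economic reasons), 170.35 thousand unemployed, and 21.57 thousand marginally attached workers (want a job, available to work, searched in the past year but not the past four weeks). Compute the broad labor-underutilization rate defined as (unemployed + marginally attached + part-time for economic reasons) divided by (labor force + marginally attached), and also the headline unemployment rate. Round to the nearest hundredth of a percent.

Labor force = 2,078.12 + 170.35 = 2,248.47 thousand.
Numerator = 170.35 + 21.57 + 42.94 = 234.86 thousand.
Denominator = 2,248.47 + 21.57 = 2,270.04 thousand.
Broad rate = 234.86 / 2,270.04 = 10.35%.
Headline unemployment rate = 170.35 / 2,248.47 = 7.58%.

Broad underutilization rate ≈ 10.35%; headline unemployment rate ≈ 7.58%.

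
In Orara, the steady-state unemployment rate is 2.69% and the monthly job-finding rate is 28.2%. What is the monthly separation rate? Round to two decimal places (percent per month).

From u* = s/(s+f): s = u·f/(1−u).
s = 0.0269 × 28.2 / (1 − 0.0269) = 0.7586 / 0.9731 ≈ 0.78% per month.

Separation rate ≈ 0.78% per month.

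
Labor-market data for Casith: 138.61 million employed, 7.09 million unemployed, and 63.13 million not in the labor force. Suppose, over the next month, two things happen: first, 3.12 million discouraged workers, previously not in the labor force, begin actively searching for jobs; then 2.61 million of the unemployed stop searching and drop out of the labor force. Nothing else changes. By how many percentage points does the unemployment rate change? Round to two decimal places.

The unemployment rate changes by +0.33 percentage points.

Initially, labor force = 138.61 + 7.09 = 145.70 million, so u = 7.09/145.70 = 4.87%.
After the first change, unemployed and labor force both rise by 3.12 → E = 138.61, U = 10.21, labor force = 148.82 million.
After the second change, unemployed and labor force both fall by 2.61 → E = 138.61, U = 7.60, labor force = 146.21 million.
New unemployment rate = 7.60 / 146.21 = 5.20%.
Change = 5.20% − 4.87% = +0.33 percentage points.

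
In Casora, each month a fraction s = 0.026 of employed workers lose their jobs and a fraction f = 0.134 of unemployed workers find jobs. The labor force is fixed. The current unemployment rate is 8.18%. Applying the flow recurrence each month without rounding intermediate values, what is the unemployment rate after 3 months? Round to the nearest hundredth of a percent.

With a fixed labor force, u_{t+1} = u_t + s·(1−u_t) − f·u_t = u_t·(1−s−f) + s.
Here 1−s−f = 0.840 and s = 0.026.
u_1 = 0.081800 × 0.840 + 0.026 = 0.094712.
u_2 = 0.094712 × 0.840 + 0.026 = 0.105558.
u_3 = 0.105558 × 0.840 + 0.026 = 0.114669.

Unemployment rate after three months ≈ 11.47%.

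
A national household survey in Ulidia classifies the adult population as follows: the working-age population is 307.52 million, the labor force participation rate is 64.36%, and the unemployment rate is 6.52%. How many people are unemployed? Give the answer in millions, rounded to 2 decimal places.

About 12.90 million are unemployed.

Labor force = 0.6436 × 307.52 = 197.92 million.
Unemployed = 0.0652 × 197.92 ≈ 12.90 million.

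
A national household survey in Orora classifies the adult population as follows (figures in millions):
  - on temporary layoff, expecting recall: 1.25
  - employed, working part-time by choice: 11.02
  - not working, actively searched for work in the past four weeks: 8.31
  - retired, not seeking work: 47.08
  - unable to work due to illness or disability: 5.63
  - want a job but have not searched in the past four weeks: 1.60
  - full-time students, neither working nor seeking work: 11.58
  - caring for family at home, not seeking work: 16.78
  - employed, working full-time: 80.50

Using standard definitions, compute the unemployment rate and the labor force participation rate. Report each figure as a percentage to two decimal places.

Unemployment rate ≈ 9.46%; labor force participation rate ≈ 55.01%.

Employed = 11.02 + 80.50 = 91.52 million.
Unemployed = 1.25 + 8.31 = 9.56 million (jobless and actively searching, or on temporary layoff).
Labor force = 91.52 + 9.56 = 101.08 million.
Not in labor force = 47.08 + 5.63 + 1.60 + 11.58 + 16.78 = 82.67 million (those not working and not actively searching are outside the labor force — including those who want a job but have given up searching).
Civilian working-age population = 101.08 + 82.67 = 183.75 million.
Unemployment rate = 9.56 / 101.08 = 9.46%.
Labor force participation rate = 101.08 / 183.75 = 55.01%.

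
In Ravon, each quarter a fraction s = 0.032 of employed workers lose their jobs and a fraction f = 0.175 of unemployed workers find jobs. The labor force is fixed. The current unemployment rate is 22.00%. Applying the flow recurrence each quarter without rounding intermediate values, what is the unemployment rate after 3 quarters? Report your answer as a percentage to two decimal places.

Unemployment rate after three quarters ≈ 18.72%.

With a fixed labor force, u_{t+1} = u_t + s·(1−u_t) − f·u_t = u_t·(1−s−f) + s.
Here 1−s−f = 0.793 and s = 0.032.
u_1 = 0.220000 × 0.793 + 0.032 = 0.206460.
u_2 = 0.206460 × 0.793 + 0.032 = 0.195723.
u_3 = 0.195723 × 0.793 + 0.032 = 0.187208.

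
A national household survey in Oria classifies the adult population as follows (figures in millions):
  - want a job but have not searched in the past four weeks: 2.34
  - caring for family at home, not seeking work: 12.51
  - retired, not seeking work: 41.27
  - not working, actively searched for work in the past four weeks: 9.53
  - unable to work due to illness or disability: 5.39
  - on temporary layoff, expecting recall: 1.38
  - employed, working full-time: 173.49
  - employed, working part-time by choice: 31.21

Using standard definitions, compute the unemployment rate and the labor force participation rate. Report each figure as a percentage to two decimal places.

Employed = 173.49 + 31.21 = 204.70 million.
Unemployed = 9.53 + 1.38 = 10.91 million (jobless and actively searching, or on temporary layoff).
Labor force = 204.70 + 10.91 = 215.61 million.
Not in labor force = 2.34 + 12.51 + 41.27 + 5.39 = 61.51 million (those not working and not actively searching are outside the labor force — including those who want a job but have given up searching).
Civilian working-age population = 215.61 + 61.51 = 277.12 million.
Unemployment rate = 10.91 / 215.61 = 5.06%.
Labor force participation rate = 215.61 / 277.12 = 77.80%.

Unemployment rate ≈ 5.06%; labor force participation rate ≈ 77.80%.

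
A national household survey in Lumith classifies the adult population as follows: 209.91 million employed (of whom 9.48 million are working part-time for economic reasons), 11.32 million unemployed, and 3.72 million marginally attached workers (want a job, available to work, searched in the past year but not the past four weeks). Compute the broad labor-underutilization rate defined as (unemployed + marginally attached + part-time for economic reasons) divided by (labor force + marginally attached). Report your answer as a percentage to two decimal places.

Labor force = 209.91 + 11.32 = 221.23 million.
Numerator = 11.32 + 3.72 + 9.48 = 24.52 million.
Denominator = 221.23 + 3.72 = 224.95 million.
Broad rate = 24.52 / 224.95 = 10.90%.

Broad underutilization rate ≈ 10.90%.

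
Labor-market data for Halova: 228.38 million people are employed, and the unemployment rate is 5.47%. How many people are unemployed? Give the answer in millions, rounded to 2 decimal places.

Let U be the number unemployed. The labor force is E + U, and U/(E+U) = 0.0547.
So U = 0.0547 × 228.38 / (1 − 0.0547) = 12.4924 / 0.9453 ≈ 13.22 million.

About 13.22 million are unemployed.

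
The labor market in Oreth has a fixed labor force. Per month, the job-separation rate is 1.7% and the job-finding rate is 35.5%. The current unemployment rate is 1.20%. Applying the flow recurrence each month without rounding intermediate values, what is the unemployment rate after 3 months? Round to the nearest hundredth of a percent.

With a fixed labor force, u_{t+1} = u_t + s·(1−u_t) − f·u_t = u_t·(1−s−f) + s.
Here 1−s−f = 0.628 and s = 0.017.
u_1 = 0.012000 × 0.628 + 0.017 = 0.024536.
u_2 = 0.024536 × 0.628 + 0.017 = 0.032409.
u_3 = 0.032409 × 0.628 + 0.017 = 0.037353.

Unemployment rate after three months ≈ 3.74%.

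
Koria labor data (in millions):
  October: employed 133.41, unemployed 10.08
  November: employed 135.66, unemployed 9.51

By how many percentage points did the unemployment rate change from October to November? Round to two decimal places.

The unemployment rate changed by −0.47 percentage points.

October: labor force = 133.41 + 10.08 = 143.49; u = 10.08/143.49 = 7.02%.
November: labor force = 135.66 + 9.51 = 145.17; u = 9.51/145.17 = 6.55%.
Change = 6.55% − 7.02% = −0.47 pp.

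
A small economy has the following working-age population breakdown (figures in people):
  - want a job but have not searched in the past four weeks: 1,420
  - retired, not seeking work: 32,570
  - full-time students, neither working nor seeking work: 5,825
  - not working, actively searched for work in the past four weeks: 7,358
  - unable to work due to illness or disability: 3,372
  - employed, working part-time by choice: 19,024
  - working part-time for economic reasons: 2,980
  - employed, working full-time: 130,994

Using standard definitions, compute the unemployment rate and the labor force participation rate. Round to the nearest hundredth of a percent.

Unemployment rate ≈ 4.59%; labor force participation rate ≈ 78.78%.

Employed = 19,024 + 2,980 + 130,994 = 152,998 (anyone who worked, including part-time for economic reasons, counts as employed).
Unemployed = 7,358.
Labor force = 152,998 + 7,358 = 160,356.
Not in labor force = 1,420 + 32,570 + 5,825 + 3,372 = 43,187 (those not working and not actively searching are outside the labor force — including those who want a job but have given up searching).
Civilian working-age population = 160,356 + 43,187 = 203,543.
Unemployment rate = 7,358 / 160,356 = 4.59%.
Labor force participation rate = 160,356 / 203,543 = 78.78%.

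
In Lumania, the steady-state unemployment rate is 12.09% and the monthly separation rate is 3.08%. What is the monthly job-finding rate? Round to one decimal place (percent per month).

Job-finding rate ≈ 22.4% per month.

From u* = s/(s+f): f = s·(1−u)/u.
f = 3.08 × (1 − 0.1209) / 0.1209 = 2.7076 / 0.1209 ≈ 22.4% per month.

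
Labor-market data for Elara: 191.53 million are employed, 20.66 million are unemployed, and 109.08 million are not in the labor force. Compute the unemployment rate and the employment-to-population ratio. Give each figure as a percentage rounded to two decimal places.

Labor force = employed + unemployed = 191.53 + 20.66 = 212.19 million.
Working-age population = 212.19 + 109.08 = 321.27 million.
Unemployment rate = 20.66 / 212.19 = 9.74%.
Employment-population ratio = 191.53 / 321.27 = 59.62%.

Unemployment rate ≈ 9.74%; employment-population ratio ≈ 59.62%.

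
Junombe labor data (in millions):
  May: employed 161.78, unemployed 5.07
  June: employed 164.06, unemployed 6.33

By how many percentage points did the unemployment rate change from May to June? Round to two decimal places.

May: labor force = 161.78 + 5.07 = 166.85; u = 5.07/166.85 = 3.04%.
June: labor force = 164.06 + 6.33 = 170.39; u = 6.33/170.39 = 3.72%.
Change = 3.72% − 3.04% = +0.68 pp.

The unemployment rate changed by +0.68 percentage points.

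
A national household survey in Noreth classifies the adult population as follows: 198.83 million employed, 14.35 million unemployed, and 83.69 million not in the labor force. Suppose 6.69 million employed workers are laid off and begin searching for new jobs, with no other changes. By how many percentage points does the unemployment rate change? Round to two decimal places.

Initially, labor force = 198.83 + 14.35 = 213.18 million, so u = 14.35/213.18 = 6.73%.
After the change, employed falls and unemployed rises by 6.69; labor force unchanged → E = 192.14, U = 21.04, labor force = 213.18 million.
New unemployment rate = 21.04 / 213.18 = 9.87%.
Change = 9.87% − 6.73% = +3.14 percentage points.

The unemployment rate changes by +3.14 percentage points.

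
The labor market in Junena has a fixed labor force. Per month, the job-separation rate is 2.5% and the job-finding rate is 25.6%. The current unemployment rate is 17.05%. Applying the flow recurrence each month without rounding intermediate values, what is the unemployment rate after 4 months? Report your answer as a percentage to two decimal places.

With a fixed labor force, u_{t+1} = u_t + s·(1−u_t) − f·u_t = u_t·(1−s−f) + s.
Here 1−s−f = 0.719 and s = 0.025.
u_1 = 0.170500 × 0.719 + 0.025 = 0.147590.
u_2 = 0.147590 × 0.719 + 0.025 = 0.131117.
u_3 = 0.131117 × 0.719 + 0.025 = 0.119273.
u_4 = 0.119273 × 0.719 + 0.025 = 0.110757.

Unemployment rate after four months ≈ 11.08%.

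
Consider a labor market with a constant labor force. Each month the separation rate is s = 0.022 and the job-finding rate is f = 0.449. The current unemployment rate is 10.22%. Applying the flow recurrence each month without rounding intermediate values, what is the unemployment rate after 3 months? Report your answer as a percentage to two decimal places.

Unemployment rate after three months ≈ 5.49%.

With a fixed labor force, u_{t+1} = u_t + s·(1−u_t) − f·u_t = u_t·(1−s−f) + s.
Here 1−s−f = 0.529 and s = 0.022.
u_1 = 0.102200 × 0.529 + 0.022 = 0.076064.
u_2 = 0.076064 × 0.529 + 0.022 = 0.062238.
u_3 = 0.062238 × 0.529 + 0.022 = 0.054924.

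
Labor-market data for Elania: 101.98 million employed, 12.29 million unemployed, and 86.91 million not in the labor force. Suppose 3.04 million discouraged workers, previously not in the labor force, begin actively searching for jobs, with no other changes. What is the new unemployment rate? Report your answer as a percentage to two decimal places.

New unemployment rate ≈ 13.07%.

Initially, labor force = 101.98 + 12.29 = 114.27 million, so u = 12.29/114.27 = 10.76%.
After the change, unemployed and labor force both rise by 3.04 → E = 101.98, U = 15.33, labor force = 117.31 million.
New unemployment rate = 15.33 / 117.31 = 13.07%.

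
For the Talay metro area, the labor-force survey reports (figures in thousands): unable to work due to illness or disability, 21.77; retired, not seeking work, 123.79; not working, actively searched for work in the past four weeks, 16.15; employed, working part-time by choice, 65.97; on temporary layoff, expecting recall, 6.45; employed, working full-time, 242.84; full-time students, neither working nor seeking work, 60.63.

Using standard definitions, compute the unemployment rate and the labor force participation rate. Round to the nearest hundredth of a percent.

Employed = 65.97 + 242.84 = 308.81 thousand.
Unemployed = 16.15 + 6.45 = 22.60 thousand (jobless and actively searching, or on temporary layoff).
Labor force = 308.81 + 22.60 = 331.41 thousand.
Not in labor force = 21.77 + 123.79 + 60.63 = 206.19 thousand (those not working and not actively searching are outside the labor force).
Civilian working-age population = 331.41 + 206.19 = 537.60 thousand.
Unemployment rate = 22.60 / 331.41 = 6.82%.
Labor force participation rate = 331.41 / 537.60 = 61.65%.

Unemployment rate ≈ 6.82%; labor force participation rate ≈ 61.65%.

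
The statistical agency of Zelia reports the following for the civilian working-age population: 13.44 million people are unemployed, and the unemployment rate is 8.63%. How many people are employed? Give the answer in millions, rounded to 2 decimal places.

Labor force = U / u = 13.44 / 0.0863 ≈ 155.74 million.
Employed = labor force − unemployed = 155.74 − 13.44 = 142.30 million.

About 142.30 million are employed.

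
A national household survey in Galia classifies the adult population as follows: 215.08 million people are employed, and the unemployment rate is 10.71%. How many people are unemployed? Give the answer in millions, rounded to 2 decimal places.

Let U be the number unemployed. The labor force is E + U, and U/(E+U) = 0.1071.
So U = 0.1071 × 215.08 / (1 − 0.1071) = 23.0351 / 0.8929 ≈ 25.80 million.

About 25.80 million are unemployed.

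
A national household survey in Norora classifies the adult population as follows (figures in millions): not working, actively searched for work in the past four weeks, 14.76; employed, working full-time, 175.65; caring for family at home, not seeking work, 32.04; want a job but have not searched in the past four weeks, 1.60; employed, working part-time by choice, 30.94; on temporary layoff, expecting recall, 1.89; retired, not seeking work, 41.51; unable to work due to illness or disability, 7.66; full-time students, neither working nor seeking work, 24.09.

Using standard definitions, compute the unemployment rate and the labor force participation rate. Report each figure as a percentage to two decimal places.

Unemployment rate ≈ 7.46%; labor force participation rate ≈ 67.62%.

Employed = 175.65 + 30.94 = 206.59 million.
Unemployed = 14.76 + 1.89 = 16.65 million (jobless and actively searching, or on temporary layoff).
Labor force = 206.59 + 16.65 = 223.24 million.
Not in labor force = 32.04 + 1.60 + 41.51 + 7.66 + 24.09 = 106.90 million (those not working and not actively searching are outside the labor force — including those who want a job but have given up searching).
Civilian working-age population = 223.24 + 106.90 = 330.14 million.
Unemployment rate = 16.65 / 223.24 = 7.46%.
Labor force participation rate = 223.24 / 330.14 = 67.62%.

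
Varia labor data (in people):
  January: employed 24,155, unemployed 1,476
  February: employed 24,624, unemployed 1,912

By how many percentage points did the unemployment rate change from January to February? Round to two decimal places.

January: labor force = 24,155 + 1,476 = 25,631; u = 1,476/25,631 = 5.76%.
February: labor force = 24,624 + 1,912 = 26,536; u = 1,912/26,536 = 7.21%.
Change = 7.21% − 5.76% = +1.45 pp.

The unemployment rate changed by +1.45 percentage points.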